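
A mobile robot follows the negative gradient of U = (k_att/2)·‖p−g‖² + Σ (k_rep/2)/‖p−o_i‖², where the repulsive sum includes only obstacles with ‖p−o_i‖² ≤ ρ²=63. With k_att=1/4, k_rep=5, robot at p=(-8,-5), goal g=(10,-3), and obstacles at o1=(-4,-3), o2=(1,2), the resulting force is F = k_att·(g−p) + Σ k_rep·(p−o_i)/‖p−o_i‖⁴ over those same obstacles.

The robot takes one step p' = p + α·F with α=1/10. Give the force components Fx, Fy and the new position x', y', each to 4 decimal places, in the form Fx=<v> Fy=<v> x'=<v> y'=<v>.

F_att = 1/4·(g−p) = 1/4·(18,2) = (4.5000,0.5000)
o1: d²=20 ≤ ρ²=63; F_rep = 5·(-4,-2)/20² = (-0.0500,-0.0250)
o2: d²=130 > ρ²=63 → inactive
F = F_att + ΣF_rep = (4.4500,0.4750)
p' = p + 1/10·F = (-7.5550,-4.9525)

Fx=4.4500 Fy=0.4750 x'=-7.5550 y'=-4.9525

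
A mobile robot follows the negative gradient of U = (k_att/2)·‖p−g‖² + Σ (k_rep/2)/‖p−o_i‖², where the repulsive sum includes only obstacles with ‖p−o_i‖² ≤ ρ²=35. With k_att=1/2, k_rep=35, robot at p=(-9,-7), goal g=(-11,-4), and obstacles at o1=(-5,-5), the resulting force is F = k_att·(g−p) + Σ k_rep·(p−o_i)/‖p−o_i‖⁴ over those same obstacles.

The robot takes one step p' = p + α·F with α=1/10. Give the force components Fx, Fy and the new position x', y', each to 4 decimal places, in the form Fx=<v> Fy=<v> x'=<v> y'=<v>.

Fx=-1.3500 Fy=1.3250 x'=-9.1350 y'=-6.8675

F_att = 1/2·(g−p) = 1/2·(-2,3) = (-1.0000,1.5000)
o1: d²=20 ≤ ρ²=35; F_rep = 35·(-4,-2)/20² = (-0.3500,-0.1750)
F = F_att + ΣF_rep = (-1.3500,1.3250)
p' = p + 1/10·F = (-9.1350,-6.8675)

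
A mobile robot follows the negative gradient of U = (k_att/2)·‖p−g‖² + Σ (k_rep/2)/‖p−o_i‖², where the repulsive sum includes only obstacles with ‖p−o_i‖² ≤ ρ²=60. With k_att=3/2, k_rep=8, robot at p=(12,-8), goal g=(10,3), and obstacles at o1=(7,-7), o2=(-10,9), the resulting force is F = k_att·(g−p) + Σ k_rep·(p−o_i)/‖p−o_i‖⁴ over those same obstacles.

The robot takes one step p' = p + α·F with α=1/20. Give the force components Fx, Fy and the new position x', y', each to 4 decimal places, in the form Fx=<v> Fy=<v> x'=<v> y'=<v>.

F_att = 3/2·(g−p) = 3/2·(-2,11) = (-3.0000,16.5000)
o1: d²=26 ≤ ρ²=60; F_rep = 8·(5,-1)/26² = (0.0592,-0.0118)
o2: d²=773 > ρ²=60 → inactive
F = F_att + ΣF_rep = (-2.9408,16.4882)
p' = p + 1/20·F = (11.8530,-7.1756)

Fx=-2.9408 Fy=16.4882 x'=11.8530 y'=-7.1756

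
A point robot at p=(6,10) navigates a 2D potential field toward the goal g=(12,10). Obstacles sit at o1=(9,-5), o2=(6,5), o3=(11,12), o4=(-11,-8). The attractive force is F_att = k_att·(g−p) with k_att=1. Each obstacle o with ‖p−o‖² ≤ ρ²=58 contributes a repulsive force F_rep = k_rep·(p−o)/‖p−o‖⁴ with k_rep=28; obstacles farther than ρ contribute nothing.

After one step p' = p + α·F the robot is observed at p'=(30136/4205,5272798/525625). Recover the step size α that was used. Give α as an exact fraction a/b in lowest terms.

α = 1/5

F_att = 1·(g−p) = 1·(6,0) = (6.0000,0.0000)
o1: d²=234 > ρ²=58 → inactive
o2: d²=25 ≤ ρ²=58; F_rep = 28·(0,5)/25² = (0.0000,0.2240)
o3: d²=29 ≤ ρ²=58; F_rep = 28·(-5,-2)/29² = (-0.1665,-0.0666)
o4: d²=613 > ρ²=58 → inactive
F = F_att + ΣF_rep = (5.8335,0.1574)
Δp = p'−p = (1.1667,0.0315); α = Δx/Fx = (4906/4205) / (4906/841) = 1/5
check: Δy/Fy = (16548/525625) / (16548/105125) = 1/5 ✓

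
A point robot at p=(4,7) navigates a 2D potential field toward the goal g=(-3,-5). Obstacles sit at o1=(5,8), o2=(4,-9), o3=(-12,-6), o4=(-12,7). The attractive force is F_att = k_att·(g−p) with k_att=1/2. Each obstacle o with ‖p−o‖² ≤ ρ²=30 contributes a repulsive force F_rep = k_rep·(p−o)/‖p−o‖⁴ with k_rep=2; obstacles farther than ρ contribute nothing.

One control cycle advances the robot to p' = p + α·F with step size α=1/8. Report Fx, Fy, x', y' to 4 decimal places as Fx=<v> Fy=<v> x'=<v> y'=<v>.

F_att = 1/2·(g−p) = 1/2·(-7,-12) = (-3.5000,-6.0000)
o1: d²=2 ≤ ρ²=30; F_rep = 2·(-1,-1)/2² = (-0.5000,-0.5000)
o2: d²=256 > ρ²=30 → inactive
o3: d²=425 > ρ²=30 → inactive
o4: d²=256 > ρ²=30 → inactive
F = F_att + ΣF_rep = (-4.0000,-6.5000)
p' = p + 1/8·F = (3.5000,6.1875)

Fx=-4.0000 Fy=-6.5000 x'=3.5000 y'=6.1875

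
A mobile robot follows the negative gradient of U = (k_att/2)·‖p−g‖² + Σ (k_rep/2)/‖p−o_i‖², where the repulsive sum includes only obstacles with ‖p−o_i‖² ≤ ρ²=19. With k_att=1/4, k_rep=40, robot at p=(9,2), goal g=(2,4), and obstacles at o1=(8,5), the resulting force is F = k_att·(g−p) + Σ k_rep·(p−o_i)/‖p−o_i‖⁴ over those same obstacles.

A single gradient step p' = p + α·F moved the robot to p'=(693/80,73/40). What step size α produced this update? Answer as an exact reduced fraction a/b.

α = 1/4

F_att = 1/4·(g−p) = 1/4·(-7,2) = (-1.7500,0.5000)
o1: d²=10 ≤ ρ²=19; F_rep = 40·(1,-3)/10² = (0.4000,-1.2000)
F = F_att + ΣF_rep = (-1.3500,-0.7000)
Δp = p'−p = (-0.3375,-0.1750); α = Δx/Fx = (-27/80) / (-27/20) = 1/4
check: Δy/Fy = (-7/40) / (-7/10) = 1/4 ✓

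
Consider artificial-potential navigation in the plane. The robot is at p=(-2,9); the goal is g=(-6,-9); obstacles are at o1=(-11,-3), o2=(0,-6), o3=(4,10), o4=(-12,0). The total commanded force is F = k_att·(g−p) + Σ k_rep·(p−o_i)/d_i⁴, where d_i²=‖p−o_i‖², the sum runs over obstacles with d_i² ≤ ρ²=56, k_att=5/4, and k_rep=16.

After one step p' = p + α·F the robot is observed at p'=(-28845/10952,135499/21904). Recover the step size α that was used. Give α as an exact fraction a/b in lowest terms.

α = 1/8

F_att = 5/4·(g−p) = 5/4·(-4,-18) = (-5.0000,-22.5000)
o1: d²=225 > ρ²=56 → inactive
o2: d²=229 > ρ²=56 → inactive
o3: d²=37 ≤ ρ²=56; F_rep = 16·(-6,-1)/37² = (-0.0701,-0.0117)
o4: d²=181 > ρ²=56 → inactive
F = F_att + ΣF_rep = (-5.0701,-22.5117)
Δp = p'−p = (-0.6338,-2.8140); α = Δx/Fx = (-6941/10952) / (-6941/1369) = 1/8
check: Δy/Fy = (-61637/21904) / (-61637/2738) = 1/8 ✓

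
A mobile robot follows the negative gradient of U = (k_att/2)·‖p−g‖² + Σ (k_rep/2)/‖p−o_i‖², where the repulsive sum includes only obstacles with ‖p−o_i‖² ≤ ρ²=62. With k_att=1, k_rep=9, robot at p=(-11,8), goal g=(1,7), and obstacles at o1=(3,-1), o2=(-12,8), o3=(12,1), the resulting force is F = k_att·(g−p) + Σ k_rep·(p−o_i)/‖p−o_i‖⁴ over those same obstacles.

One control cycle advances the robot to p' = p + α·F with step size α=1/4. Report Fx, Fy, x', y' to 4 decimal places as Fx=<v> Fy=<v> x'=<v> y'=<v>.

F_att = 1·(g−p) = 1·(12,-1) = (12.0000,-1.0000)
o1: d²=277 > ρ²=62 → inactive
o2: d²=1 ≤ ρ²=62; F_rep = 9·(1,0)/1² = (9.0000,0.0000)
o3: d²=578 > ρ²=62 → inactive
F = F_att + ΣF_rep = (21.0000,-1.0000)
p' = p + 1/4·F = (-5.7500,7.7500)

Fx=21.0000 Fy=-1.0000 x'=-5.7500 y'=7.7500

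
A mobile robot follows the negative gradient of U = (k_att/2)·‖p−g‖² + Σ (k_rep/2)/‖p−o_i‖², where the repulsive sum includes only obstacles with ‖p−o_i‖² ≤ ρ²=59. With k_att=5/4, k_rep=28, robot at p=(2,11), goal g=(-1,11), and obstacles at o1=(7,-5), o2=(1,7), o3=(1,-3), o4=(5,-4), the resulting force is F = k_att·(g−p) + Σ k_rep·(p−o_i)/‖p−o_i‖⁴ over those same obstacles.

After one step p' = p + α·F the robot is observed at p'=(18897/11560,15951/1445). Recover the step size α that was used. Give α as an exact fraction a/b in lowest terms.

F_att = 5/4·(g−p) = 5/4·(-3,0) = (-3.7500,0.0000)
o1: d²=281 > ρ²=59 → inactive
o2: d²=17 ≤ ρ²=59; F_rep = 28·(1,4)/17² = (0.0969,0.3875)
o3: d²=197 > ρ²=59 → inactive
o4: d²=234 > ρ²=59 → inactive
F = F_att + ΣF_rep = (-3.6531,0.3875)
Δp = p'−p = (-0.3653,0.0388); α = Δx/Fx = (-4223/11560) / (-4223/1156) = 1/10
check: Δy/Fy = (56/1445) / (112/289) = 1/10 ✓

α = 1/10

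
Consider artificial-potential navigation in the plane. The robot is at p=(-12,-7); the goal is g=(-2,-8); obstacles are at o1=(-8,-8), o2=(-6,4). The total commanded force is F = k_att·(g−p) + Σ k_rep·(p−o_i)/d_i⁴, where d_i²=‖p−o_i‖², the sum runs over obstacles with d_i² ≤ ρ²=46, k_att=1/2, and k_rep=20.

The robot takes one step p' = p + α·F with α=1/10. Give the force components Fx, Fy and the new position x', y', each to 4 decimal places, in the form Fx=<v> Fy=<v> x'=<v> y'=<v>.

F_att = 1/2·(g−p) = 1/2·(10,-1) = (5.0000,-0.5000)
o1: d²=17 ≤ ρ²=46; F_rep = 20·(-4,1)/17² = (-0.2768,0.0692)
o2: d²=157 > ρ²=46 → inactive
F = F_att + ΣF_rep = (4.7232,-0.4308)
p' = p + 1/10·F = (-11.5277,-7.0431)

Fx=4.7232 Fy=-0.4308 x'=-11.5277 y'=-7.0431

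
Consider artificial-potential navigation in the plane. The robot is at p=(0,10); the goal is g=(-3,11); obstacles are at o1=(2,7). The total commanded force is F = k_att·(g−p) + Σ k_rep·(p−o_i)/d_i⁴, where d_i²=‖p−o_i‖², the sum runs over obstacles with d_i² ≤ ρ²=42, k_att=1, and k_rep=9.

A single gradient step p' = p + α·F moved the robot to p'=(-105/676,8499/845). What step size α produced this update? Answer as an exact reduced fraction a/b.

α = 1/20

F_att = 1·(g−p) = 1·(-3,1) = (-3.0000,1.0000)
o1: d²=13 ≤ ρ²=42; F_rep = 9·(-2,3)/13² = (-0.1065,0.1598)
F = F_att + ΣF_rep = (-3.1065,1.1598)
Δp = p'−p = (-0.1553,0.0580); α = Δx/Fx = (-105/676) / (-525/169) = 1/20
check: Δy/Fy = (49/845) / (196/169) = 1/20 ✓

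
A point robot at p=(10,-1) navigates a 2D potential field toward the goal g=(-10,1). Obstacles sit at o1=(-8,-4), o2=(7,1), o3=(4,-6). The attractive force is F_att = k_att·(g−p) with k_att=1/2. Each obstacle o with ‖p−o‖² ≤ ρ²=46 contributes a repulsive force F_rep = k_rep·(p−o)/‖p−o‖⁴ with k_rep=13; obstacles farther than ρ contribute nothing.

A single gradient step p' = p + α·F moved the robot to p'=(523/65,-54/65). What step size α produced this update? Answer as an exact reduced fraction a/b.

α = 1/5

F_att = 1/2·(g−p) = 1/2·(-20,2) = (-10.0000,1.0000)
o1: d²=333 > ρ²=46 → inactive
o2: d²=13 ≤ ρ²=46; F_rep = 13·(3,-2)/13² = (0.2308,-0.1538)
o3: d²=61 > ρ²=46 → inactive
F = F_att + ΣF_rep = (-9.7692,0.8462)
Δp = p'−p = (-1.9538,0.1692); α = Δx/Fx = (-127/65) / (-127/13) = 1/5
check: Δy/Fy = (11/65) / (11/13) = 1/5 ✓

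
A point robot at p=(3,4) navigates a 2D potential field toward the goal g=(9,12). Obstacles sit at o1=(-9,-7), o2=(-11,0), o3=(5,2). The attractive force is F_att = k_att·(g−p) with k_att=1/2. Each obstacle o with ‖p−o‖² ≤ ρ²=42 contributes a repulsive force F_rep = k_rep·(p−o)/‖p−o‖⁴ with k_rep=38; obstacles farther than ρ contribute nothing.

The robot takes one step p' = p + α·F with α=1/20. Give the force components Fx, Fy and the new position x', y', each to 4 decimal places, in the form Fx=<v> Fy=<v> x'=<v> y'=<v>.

F_att = 1/2·(g−p) = 1/2·(6,8) = (3.0000,4.0000)
o1: d²=265 > ρ²=42 → inactive
o2: d²=212 > ρ²=42 → inactive
o3: d²=8 ≤ ρ²=42; F_rep = 38·(-2,2)/8² = (-1.1875,1.1875)
F = F_att + ΣF_rep = (1.8125,5.1875)
p' = p + 1/20·F = (3.0906,4.2594)

Fx=1.8125 Fy=5.1875 x'=3.0906 y'=4.2594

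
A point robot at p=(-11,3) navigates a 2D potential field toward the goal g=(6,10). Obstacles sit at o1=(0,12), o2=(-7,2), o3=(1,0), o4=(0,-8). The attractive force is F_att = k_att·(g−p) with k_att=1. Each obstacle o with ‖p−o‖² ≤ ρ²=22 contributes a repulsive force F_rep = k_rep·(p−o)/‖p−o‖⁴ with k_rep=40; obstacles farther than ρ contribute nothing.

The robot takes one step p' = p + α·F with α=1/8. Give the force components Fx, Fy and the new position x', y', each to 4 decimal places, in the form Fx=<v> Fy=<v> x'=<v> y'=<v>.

Fx=16.4464 Fy=7.1384 x'=-8.9442 y'=3.8923

F_att = 1·(g−p) = 1·(17,7) = (17.0000,7.0000)
o1: d²=202 > ρ²=22 → inactive
o2: d²=17 ≤ ρ²=22; F_rep = 40·(-4,1)/17² = (-0.5536,0.1384)
o3: d²=153 > ρ²=22 → inactive
o4: d²=242 > ρ²=22 → inactive
F = F_att + ΣF_rep = (16.4464,7.1384)
p' = p + 1/8·F = (-8.9442,3.8923)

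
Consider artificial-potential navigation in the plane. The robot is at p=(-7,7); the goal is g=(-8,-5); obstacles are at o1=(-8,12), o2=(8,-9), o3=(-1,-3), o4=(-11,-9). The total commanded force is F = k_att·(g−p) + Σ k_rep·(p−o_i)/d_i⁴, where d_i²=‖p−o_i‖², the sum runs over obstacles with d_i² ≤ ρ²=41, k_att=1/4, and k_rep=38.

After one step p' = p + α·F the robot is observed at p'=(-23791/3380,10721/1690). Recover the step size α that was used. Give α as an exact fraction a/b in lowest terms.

α = 1/5

F_att = 1/4·(g−p) = 1/4·(-1,-12) = (-0.2500,-3.0000)
o1: d²=26 ≤ ρ²=41; F_rep = 38·(1,-5)/26² = (0.0562,-0.2811)
o2: d²=481 > ρ²=41 → inactive
o3: d²=136 > ρ²=41 → inactive
o4: d²=272 > ρ²=41 → inactive
F = F_att + ΣF_rep = (-0.1938,-3.2811)
Δp = p'−p = (-0.0388,-0.6562); α = Δx/Fx = (-131/3380) / (-131/676) = 1/5
check: Δy/Fy = (-1109/1690) / (-1109/338) = 1/5 ✓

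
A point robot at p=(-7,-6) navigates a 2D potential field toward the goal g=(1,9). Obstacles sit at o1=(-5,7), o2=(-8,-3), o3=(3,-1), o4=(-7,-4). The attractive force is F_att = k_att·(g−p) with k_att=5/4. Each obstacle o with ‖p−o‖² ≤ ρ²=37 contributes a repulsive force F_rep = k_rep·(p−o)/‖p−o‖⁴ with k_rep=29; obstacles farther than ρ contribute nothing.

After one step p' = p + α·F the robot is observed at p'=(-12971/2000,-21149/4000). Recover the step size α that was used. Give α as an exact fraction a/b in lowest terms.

α = 1/20

F_att = 5/4·(g−p) = 5/4·(8,15) = (10.0000,18.7500)
o1: d²=173 > ρ²=37 → inactive
o2: d²=10 ≤ ρ²=37; F_rep = 29·(1,-3)/10² = (0.2900,-0.8700)
o3: d²=125 > ρ²=37 → inactive
o4: d²=4 ≤ ρ²=37; F_rep = 29·(0,-2)/4² = (0.0000,-3.6250)
F = F_att + ΣF_rep = (10.2900,14.2550)
Δp = p'−p = (0.5145,0.7127); α = Δx/Fx = (1029/2000) / (1029/100) = 1/20
check: Δy/Fy = (2851/4000) / (2851/200) = 1/20 ✓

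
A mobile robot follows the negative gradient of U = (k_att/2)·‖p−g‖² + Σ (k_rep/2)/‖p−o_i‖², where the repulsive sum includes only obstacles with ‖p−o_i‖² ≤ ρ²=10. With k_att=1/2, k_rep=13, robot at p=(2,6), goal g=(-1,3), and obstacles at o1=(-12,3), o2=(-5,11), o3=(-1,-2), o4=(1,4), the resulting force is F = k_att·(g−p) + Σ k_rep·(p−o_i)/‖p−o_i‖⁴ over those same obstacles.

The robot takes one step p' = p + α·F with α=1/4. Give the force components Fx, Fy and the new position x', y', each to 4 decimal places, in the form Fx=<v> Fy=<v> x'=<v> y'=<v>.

F_att = 1/2·(g−p) = 1/2·(-3,-3) = (-1.5000,-1.5000)
o1: d²=205 > ρ²=10 → inactive
o2: d²=74 > ρ²=10 → inactive
o3: d²=73 > ρ²=10 → inactive
o4: d²=5 ≤ ρ²=10; F_rep = 13·(1,2)/5² = (0.5200,1.0400)
F = F_att + ΣF_rep = (-0.9800,-0.4600)
p' = p + 1/4·F = (1.7550,5.8850)

Fx=-0.9800 Fy=-0.4600 x'=1.7550 y'=5.8850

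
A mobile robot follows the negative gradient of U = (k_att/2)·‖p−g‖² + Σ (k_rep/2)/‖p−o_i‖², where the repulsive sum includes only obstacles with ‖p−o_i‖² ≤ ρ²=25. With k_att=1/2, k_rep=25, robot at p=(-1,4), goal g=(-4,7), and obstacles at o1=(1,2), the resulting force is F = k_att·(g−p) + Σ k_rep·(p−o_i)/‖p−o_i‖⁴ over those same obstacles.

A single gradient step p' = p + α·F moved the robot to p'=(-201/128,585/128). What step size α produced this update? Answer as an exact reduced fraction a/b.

F_att = 1/2·(g−p) = 1/2·(-3,3) = (-1.5000,1.5000)
o1: d²=8 ≤ ρ²=25; F_rep = 25·(-2,2)/8² = (-0.7812,0.7812)
F = F_att + ΣF_rep = (-2.2812,2.2812)
Δp = p'−p = (-0.5703,0.5703); α = Δx/Fx = (-73/128) / (-73/32) = 1/4
check: Δy/Fy = (73/128) / (73/32) = 1/4 ✓

α = 1/4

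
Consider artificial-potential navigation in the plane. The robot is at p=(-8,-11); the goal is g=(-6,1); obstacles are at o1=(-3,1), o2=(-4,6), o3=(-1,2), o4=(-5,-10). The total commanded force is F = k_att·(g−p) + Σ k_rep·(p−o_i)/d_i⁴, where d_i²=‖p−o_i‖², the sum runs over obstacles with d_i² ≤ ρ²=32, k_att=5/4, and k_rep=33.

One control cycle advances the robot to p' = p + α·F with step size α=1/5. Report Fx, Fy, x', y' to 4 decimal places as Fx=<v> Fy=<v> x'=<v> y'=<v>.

F_att = 5/4·(g−p) = 5/4·(2,12) = (2.5000,15.0000)
o1: d²=169 > ρ²=32 → inactive
o2: d²=305 > ρ²=32 → inactive
o3: d²=218 > ρ²=32 → inactive
o4: d²=10 ≤ ρ²=32; F_rep = 33·(-3,-1)/10² = (-0.9900,-0.3300)
F = F_att + ΣF_rep = (1.5100,14.6700)
p' = p + 1/5·F = (-7.6980,-8.0660)

Fx=1.5100 Fy=14.6700 x'=-7.6980 y'=-8.0660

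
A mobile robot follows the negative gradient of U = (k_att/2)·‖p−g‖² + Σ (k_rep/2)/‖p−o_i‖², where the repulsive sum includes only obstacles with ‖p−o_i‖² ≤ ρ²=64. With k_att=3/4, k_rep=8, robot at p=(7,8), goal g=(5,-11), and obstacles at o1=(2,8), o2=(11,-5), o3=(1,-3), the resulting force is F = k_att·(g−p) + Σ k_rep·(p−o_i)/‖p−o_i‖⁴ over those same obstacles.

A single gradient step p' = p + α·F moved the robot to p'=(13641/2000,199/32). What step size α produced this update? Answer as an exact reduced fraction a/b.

α = 1/8

F_att = 3/4·(g−p) = 3/4·(-2,-19) = (-1.5000,-14.2500)
o1: d²=25 ≤ ρ²=64; F_rep = 8·(5,0)/25² = (0.0640,0.0000)
o2: d²=185 > ρ²=64 → inactive
o3: d²=157 > ρ²=64 → inactive
F = F_att + ΣF_rep = (-1.4360,-14.2500)
Δp = p'−p = (-0.1795,-1.7812); α = Δx/Fx = (-359/2000) / (-359/250) = 1/8
check: Δy/Fy = (-57/32) / (-57/4) = 1/8 ✓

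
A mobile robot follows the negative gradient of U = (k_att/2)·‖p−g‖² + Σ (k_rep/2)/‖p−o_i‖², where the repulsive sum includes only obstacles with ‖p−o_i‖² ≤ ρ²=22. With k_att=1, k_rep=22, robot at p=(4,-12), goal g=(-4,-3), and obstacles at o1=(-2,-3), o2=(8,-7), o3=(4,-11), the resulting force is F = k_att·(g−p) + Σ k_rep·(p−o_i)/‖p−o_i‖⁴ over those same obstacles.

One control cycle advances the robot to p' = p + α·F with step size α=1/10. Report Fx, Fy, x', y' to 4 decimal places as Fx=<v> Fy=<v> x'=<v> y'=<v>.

Fx=-8.0000 Fy=-13.0000 x'=3.2000 y'=-13.3000

F_att = 1·(g−p) = 1·(-8,9) = (-8.0000,9.0000)
o1: d²=117 > ρ²=22 → inactive
o2: d²=41 > ρ²=22 → inactive
o3: d²=1 ≤ ρ²=22; F_rep = 22·(0,-1)/1² = (0.0000,-22.0000)
F = F_att + ΣF_rep = (-8.0000,-13.0000)
p' = p + 1/10·F = (3.2000,-13.3000)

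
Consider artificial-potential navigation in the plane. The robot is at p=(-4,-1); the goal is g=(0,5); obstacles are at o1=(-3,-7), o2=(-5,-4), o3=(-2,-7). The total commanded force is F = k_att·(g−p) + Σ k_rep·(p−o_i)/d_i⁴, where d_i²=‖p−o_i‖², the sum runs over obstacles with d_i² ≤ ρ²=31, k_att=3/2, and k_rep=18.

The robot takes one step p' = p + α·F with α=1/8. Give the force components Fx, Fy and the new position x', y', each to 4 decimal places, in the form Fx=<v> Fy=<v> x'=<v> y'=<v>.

Fx=6.1800 Fy=9.5400 x'=-3.2275 y'=0.1925

F_att = 3/2·(g−p) = 3/2·(4,6) = (6.0000,9.0000)
o1: d²=37 > ρ²=31 → inactive
o2: d²=10 ≤ ρ²=31; F_rep = 18·(1,3)/10² = (0.1800,0.5400)
o3: d²=40 > ρ²=31 → inactive
F = F_att + ΣF_rep = (6.1800,9.5400)
p' = p + 1/8·F = (-3.2275,0.1925)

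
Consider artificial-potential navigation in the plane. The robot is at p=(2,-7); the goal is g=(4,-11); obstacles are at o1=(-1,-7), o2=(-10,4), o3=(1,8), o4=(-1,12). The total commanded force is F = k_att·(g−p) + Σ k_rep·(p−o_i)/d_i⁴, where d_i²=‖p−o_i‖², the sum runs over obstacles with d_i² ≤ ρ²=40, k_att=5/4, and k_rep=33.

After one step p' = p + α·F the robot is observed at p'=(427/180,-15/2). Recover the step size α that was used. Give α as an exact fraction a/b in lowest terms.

F_att = 5/4·(g−p) = 5/4·(2,-4) = (2.5000,-5.0000)
o1: d²=9 ≤ ρ²=40; F_rep = 33·(3,0)/9² = (1.2222,0.0000)
o2: d²=265 > ρ²=40 → inactive
o3: d²=226 > ρ²=40 → inactive
o4: d²=370 > ρ²=40 → inactive
F = F_att + ΣF_rep = (3.7222,-5.0000)
Δp = p'−p = (0.3722,-0.5000); α = Δx/Fx = (67/180) / (67/18) = 1/10
check: Δy/Fy = (-1/2) / (-5) = 1/10 ✓

α = 1/10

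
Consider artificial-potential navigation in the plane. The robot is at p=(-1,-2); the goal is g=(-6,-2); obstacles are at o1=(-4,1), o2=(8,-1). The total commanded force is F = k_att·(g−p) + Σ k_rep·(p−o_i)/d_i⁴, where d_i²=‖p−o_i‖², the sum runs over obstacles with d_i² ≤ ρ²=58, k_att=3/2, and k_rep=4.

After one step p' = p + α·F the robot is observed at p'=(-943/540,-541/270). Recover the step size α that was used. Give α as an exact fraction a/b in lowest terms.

F_att = 3/2·(g−p) = 3/2·(-5,0) = (-7.5000,0.0000)
o1: d²=18 ≤ ρ²=58; F_rep = 4·(3,-3)/18² = (0.0370,-0.0370)
o2: d²=82 > ρ²=58 → inactive
F = F_att + ΣF_rep = (-7.4630,-0.0370)
Δp = p'−p = (-0.7463,-0.0037); α = Δx/Fx = (-403/540) / (-403/54) = 1/10
check: Δy/Fy = (-1/270) / (-1/27) = 1/10 ✓

α = 1/10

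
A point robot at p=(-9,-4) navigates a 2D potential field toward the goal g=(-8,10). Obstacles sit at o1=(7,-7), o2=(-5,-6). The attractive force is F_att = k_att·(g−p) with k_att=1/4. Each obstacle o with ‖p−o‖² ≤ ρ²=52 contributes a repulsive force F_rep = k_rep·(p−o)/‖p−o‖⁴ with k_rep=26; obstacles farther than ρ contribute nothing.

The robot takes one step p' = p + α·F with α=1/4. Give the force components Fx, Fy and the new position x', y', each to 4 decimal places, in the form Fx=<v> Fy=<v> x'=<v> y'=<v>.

F_att = 1/4·(g−p) = 1/4·(1,14) = (0.2500,3.5000)
o1: d²=265 > ρ²=52 → inactive
o2: d²=20 ≤ ρ²=52; F_rep = 26·(-4,2)/20² = (-0.2600,0.1300)
F = F_att + ΣF_rep = (-0.0100,3.6300)
p' = p + 1/4·F = (-9.0025,-3.0925)

Fx=-0.0100 Fy=3.6300 x'=-9.0025 y'=-3.0925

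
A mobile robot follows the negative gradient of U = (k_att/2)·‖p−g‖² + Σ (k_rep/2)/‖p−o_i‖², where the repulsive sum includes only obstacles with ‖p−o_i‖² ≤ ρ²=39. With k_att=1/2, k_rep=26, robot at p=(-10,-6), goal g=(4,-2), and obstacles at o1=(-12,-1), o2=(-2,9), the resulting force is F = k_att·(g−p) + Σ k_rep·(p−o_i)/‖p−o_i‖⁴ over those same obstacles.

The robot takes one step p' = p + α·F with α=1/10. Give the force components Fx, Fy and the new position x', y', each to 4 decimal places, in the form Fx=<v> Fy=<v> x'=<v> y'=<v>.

F_att = 1/2·(g−p) = 1/2·(14,4) = (7.0000,2.0000)
o1: d²=29 ≤ ρ²=39; F_rep = 26·(2,-5)/29² = (0.0618,-0.1546)
o2: d²=289 > ρ²=39 → inactive
F = F_att + ΣF_rep = (7.0618,1.8454)
p' = p + 1/10·F = (-9.2938,-5.8155)

Fx=7.0618 Fy=1.8454 x'=-9.2938 y'=-5.8155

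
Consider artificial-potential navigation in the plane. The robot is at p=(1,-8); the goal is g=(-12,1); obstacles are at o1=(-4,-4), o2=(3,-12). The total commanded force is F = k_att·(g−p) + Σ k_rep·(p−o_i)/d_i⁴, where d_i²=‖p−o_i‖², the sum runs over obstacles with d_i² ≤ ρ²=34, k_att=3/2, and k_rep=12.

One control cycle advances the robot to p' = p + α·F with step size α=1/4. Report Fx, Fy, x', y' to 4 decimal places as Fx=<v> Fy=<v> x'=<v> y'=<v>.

Fx=-19.5600 Fy=13.6200 x'=-3.8900 y'=-4.5950

F_att = 3/2·(g−p) = 3/2·(-13,9) = (-19.5000,13.5000)
o1: d²=41 > ρ²=34 → inactive
o2: d²=20 ≤ ρ²=34; F_rep = 12·(-2,4)/20² = (-0.0600,0.1200)
F = F_att + ΣF_rep = (-19.5600,13.6200)
p' = p + 1/4·F = (-3.8900,-4.5950)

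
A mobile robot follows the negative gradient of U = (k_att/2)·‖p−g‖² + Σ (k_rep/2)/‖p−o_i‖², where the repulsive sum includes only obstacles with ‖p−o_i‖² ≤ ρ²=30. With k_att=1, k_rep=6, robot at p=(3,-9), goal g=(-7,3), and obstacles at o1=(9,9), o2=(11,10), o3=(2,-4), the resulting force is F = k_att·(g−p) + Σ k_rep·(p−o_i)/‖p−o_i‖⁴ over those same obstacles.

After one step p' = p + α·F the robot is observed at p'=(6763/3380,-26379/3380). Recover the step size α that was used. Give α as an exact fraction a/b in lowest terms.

α = 1/10

F_att = 1·(g−p) = 1·(-10,12) = (-10.0000,12.0000)
o1: d²=360 > ρ²=30 → inactive
o2: d²=425 > ρ²=30 → inactive
o3: d²=26 ≤ ρ²=30; F_rep = 6·(1,-5)/26² = (0.0089,-0.0444)
F = F_att + ΣF_rep = (-9.9911,11.9556)
Δp = p'−p = (-0.9991,1.1956); α = Δx/Fx = (-3377/3380) / (-3377/338) = 1/10
check: Δy/Fy = (4041/3380) / (4041/338) = 1/10 ✓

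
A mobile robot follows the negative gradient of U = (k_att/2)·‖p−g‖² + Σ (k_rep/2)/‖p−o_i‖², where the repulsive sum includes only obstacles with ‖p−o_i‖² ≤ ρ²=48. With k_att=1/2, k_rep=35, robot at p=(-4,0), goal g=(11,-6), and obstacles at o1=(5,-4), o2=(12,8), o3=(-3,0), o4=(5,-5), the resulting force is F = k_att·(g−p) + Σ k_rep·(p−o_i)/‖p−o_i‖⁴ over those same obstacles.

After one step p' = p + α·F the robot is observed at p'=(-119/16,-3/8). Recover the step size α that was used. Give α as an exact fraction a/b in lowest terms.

α = 1/8

F_att = 1/2·(g−p) = 1/2·(15,-6) = (7.5000,-3.0000)
o1: d²=97 > ρ²=48 → inactive
o2: d²=320 > ρ²=48 → inactive
o3: d²=1 ≤ ρ²=48; F_rep = 35·(-1,0)/1² = (-35.0000,0.0000)
o4: d²=106 > ρ²=48 → inactive
F = F_att + ΣF_rep = (-27.5000,-3.0000)
Δp = p'−p = (-3.4375,-0.3750); α = Δx/Fx = (-55/16) / (-55/2) = 1/8
check: Δy/Fy = (-3/8) / (-3) = 1/8 ✓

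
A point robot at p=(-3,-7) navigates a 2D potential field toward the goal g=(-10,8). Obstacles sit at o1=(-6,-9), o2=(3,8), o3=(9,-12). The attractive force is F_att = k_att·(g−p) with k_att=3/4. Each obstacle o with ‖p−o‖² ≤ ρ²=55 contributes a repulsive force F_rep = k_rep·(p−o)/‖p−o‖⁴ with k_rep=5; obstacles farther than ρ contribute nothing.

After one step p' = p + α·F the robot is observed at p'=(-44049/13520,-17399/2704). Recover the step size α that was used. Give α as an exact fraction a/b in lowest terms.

α = 1/20

F_att = 3/4·(g−p) = 3/4·(-7,15) = (-5.2500,11.2500)
o1: d²=13 ≤ ρ²=55; F_rep = 5·(3,2)/13² = (0.0888,0.0592)
o2: d²=261 > ρ²=55 → inactive
o3: d²=169 > ρ²=55 → inactive
F = F_att + ΣF_rep = (-5.1612,11.3092)
Δp = p'−p = (-0.2581,0.5655); α = Δx/Fx = (-3489/13520) / (-3489/676) = 1/20
check: Δy/Fy = (1529/2704) / (7645/676) = 1/20 ✓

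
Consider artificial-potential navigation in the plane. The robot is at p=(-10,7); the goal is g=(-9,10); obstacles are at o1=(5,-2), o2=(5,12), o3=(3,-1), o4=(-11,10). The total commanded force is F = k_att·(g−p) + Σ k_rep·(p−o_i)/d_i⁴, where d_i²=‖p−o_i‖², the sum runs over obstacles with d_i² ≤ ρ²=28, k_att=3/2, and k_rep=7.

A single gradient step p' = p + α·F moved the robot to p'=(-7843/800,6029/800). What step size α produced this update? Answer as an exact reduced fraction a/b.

α = 1/8

F_att = 3/2·(g−p) = 3/2·(1,3) = (1.5000,4.5000)
o1: d²=306 > ρ²=28 → inactive
o2: d²=250 > ρ²=28 → inactive
o3: d²=233 > ρ²=28 → inactive
o4: d²=10 ≤ ρ²=28; F_rep = 7·(1,-3)/10² = (0.0700,-0.2100)
F = F_att + ΣF_rep = (1.5700,4.2900)
Δp = p'−p = (0.1963,0.5363); α = Δx/Fx = (157/800) / (157/100) = 1/8
check: Δy/Fy = (429/800) / (429/100) = 1/8 ✓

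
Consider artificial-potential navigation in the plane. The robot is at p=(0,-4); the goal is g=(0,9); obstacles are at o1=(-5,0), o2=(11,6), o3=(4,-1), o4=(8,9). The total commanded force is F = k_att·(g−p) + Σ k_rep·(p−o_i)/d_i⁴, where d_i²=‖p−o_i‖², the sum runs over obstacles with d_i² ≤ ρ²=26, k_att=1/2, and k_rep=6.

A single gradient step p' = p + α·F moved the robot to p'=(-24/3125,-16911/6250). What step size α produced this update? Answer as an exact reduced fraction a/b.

α = 1/5

F_att = 1/2·(g−p) = 1/2·(0,13) = (0.0000,6.5000)
o1: d²=41 > ρ²=26 → inactive
o2: d²=221 > ρ²=26 → inactive
o3: d²=25 ≤ ρ²=26; F_rep = 6·(-4,-3)/25² = (-0.0384,-0.0288)
o4: d²=233 > ρ²=26 → inactive
F = F_att + ΣF_rep = (-0.0384,6.4712)
Δp = p'−p = (-0.0077,1.2942); α = Δx/Fx = (-24/3125) / (-24/625) = 1/5
check: Δy/Fy = (8089/6250) / (8089/1250) = 1/5 ✓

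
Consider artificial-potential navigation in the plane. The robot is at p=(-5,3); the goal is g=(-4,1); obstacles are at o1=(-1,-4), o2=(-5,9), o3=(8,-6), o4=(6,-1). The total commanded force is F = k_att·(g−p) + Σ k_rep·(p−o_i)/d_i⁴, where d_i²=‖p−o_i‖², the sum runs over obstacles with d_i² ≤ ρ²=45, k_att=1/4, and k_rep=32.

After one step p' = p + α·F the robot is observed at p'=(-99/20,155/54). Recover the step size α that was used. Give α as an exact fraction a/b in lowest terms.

α = 1/5

F_att = 1/4·(g−p) = 1/4·(1,-2) = (0.2500,-0.5000)
o1: d²=65 > ρ²=45 → inactive
o2: d²=36 ≤ ρ²=45; F_rep = 32·(0,-6)/36² = (0.0000,-0.1481)
o3: d²=250 > ρ²=45 → inactive
o4: d²=137 > ρ²=45 → inactive
F = F_att + ΣF_rep = (0.2500,-0.6481)
Δp = p'−p = (0.0500,-0.1296); α = Δx/Fx = (1/20) / (1/4) = 1/5
check: Δy/Fy = (-7/54) / (-35/54) = 1/5 ✓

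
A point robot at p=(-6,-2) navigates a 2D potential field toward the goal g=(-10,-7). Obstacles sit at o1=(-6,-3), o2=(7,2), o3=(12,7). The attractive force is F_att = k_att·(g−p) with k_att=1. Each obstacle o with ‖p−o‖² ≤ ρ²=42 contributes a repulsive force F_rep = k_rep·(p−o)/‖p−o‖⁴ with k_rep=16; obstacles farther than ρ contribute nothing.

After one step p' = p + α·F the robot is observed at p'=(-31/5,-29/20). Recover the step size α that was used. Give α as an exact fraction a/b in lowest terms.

α = 1/20

F_att = 1·(g−p) = 1·(-4,-5) = (-4.0000,-5.0000)
o1: d²=1 ≤ ρ²=42; F_rep = 16·(0,1)/1² = (0.0000,16.0000)
o2: d²=185 > ρ²=42 → inactive
o3: d²=405 > ρ²=42 → inactive
F = F_att + ΣF_rep = (-4.0000,11.0000)
Δp = p'−p = (-0.2000,0.5500); α = Δx/Fx = (-1/5) / (-4) = 1/20
check: Δy/Fy = (11/20) / (11) = 1/20 ✓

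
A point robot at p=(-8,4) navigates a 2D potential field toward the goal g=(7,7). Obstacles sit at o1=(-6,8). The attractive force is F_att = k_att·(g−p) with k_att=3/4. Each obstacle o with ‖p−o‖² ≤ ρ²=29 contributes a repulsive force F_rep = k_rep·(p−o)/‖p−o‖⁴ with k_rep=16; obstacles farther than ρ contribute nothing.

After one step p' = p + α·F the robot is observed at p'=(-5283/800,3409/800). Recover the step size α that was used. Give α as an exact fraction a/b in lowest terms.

α = 1/8

F_att = 3/4·(g−p) = 3/4·(15,3) = (11.2500,2.2500)
o1: d²=20 ≤ ρ²=29; F_rep = 16·(-2,-4)/20² = (-0.0800,-0.1600)
F = F_att + ΣF_rep = (11.1700,2.0900)
Δp = p'−p = (1.3962,0.2612); α = Δx/Fx = (1117/800) / (1117/100) = 1/8
check: Δy/Fy = (209/800) / (209/100) = 1/8 ✓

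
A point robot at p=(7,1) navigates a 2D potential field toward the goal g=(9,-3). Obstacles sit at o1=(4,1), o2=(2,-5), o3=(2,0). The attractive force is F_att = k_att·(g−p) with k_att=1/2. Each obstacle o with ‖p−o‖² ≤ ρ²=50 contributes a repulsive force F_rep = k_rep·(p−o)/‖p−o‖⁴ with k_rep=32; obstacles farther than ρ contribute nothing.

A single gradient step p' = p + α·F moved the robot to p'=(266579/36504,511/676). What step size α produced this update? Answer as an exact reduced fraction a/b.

α = 1/8

F_att = 1/2·(g−p) = 1/2·(2,-4) = (1.0000,-2.0000)
o1: d²=9 ≤ ρ²=50; F_rep = 32·(3,0)/9² = (1.1852,0.0000)
o2: d²=61 > ρ²=50 → inactive
o3: d²=26 ≤ ρ²=50; F_rep = 32·(5,1)/26² = (0.2367,0.0473)
F = F_att + ΣF_rep = (2.4219,-1.9527)
Δp = p'−p = (0.3027,-0.2441); α = Δx/Fx = (11051/36504) / (11051/4563) = 1/8
check: Δy/Fy = (-165/676) / (-330/169) = 1/8 ✓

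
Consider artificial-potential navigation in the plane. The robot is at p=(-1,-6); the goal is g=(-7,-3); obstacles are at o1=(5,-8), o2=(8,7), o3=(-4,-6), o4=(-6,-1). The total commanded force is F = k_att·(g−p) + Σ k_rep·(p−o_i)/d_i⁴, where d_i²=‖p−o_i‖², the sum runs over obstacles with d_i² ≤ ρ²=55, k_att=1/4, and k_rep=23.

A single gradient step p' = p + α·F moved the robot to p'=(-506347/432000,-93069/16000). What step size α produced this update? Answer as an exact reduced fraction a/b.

F_att = 1/4·(g−p) = 1/4·(-6,3) = (-1.5000,0.7500)
o1: d²=40 ≤ ρ²=55; F_rep = 23·(-6,2)/40² = (-0.0862,0.0288)
o2: d²=250 > ρ²=55 → inactive
o3: d²=9 ≤ ρ²=55; F_rep = 23·(3,0)/9² = (0.8519,0.0000)
o4: d²=50 ≤ ρ²=55; F_rep = 23·(5,-5)/50² = (0.0460,-0.0460)
F = F_att + ΣF_rep = (-0.6884,0.7328)
Δp = p'−p = (-0.1721,0.1832); α = Δx/Fx = (-74347/432000) / (-74347/108000) = 1/4
check: Δy/Fy = (2931/16000) / (2931/4000) = 1/4 ✓

α = 1/4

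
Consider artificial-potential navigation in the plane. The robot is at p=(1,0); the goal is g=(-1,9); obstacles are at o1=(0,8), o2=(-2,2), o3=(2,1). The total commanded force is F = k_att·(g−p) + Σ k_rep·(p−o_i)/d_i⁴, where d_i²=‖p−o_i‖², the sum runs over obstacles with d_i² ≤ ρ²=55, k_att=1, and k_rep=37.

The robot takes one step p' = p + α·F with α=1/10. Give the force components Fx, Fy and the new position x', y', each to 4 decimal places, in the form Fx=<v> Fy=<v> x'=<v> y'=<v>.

F_att = 1·(g−p) = 1·(-2,9) = (-2.0000,9.0000)
o1: d²=65 > ρ²=55 → inactive
o2: d²=13 ≤ ρ²=55; F_rep = 37·(3,-2)/13² = (0.6568,-0.4379)
o3: d²=2 ≤ ρ²=55; F_rep = 37·(-1,-1)/2² = (-9.2500,-9.2500)
F = F_att + ΣF_rep = (-10.5932,-0.6879)
p' = p + 1/10·F = (-0.0593,-0.0688)

Fx=-10.5932 Fy=-0.6879 x'=-0.0593 y'=-0.0688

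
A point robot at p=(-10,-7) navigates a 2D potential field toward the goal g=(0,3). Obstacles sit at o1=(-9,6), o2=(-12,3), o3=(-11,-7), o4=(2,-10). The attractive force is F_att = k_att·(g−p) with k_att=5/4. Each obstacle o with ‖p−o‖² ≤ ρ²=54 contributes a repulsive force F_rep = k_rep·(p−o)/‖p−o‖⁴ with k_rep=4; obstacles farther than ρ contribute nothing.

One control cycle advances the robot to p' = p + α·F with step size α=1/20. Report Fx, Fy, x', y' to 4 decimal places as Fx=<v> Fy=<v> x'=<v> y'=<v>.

F_att = 5/4·(g−p) = 5/4·(10,10) = (12.5000,12.5000)
o1: d²=170 > ρ²=54 → inactive
o2: d²=104 > ρ²=54 → inactive
o3: d²=1 ≤ ρ²=54; F_rep = 4·(1,0)/1² = (4.0000,0.0000)
o4: d²=153 > ρ²=54 → inactive
F = F_att + ΣF_rep = (16.5000,12.5000)
p' = p + 1/20·F = (-9.1750,-6.3750)

Fx=16.5000 Fy=12.5000 x'=-9.1750 y'=-6.3750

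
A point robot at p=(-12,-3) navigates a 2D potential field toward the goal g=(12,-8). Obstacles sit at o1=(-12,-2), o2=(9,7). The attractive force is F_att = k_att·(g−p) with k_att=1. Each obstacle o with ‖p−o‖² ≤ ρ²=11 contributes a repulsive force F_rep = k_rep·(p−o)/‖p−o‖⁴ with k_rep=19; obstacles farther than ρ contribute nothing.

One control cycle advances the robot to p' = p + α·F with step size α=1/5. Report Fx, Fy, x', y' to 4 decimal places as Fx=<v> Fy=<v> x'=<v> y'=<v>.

F_att = 1·(g−p) = 1·(24,-5) = (24.0000,-5.0000)
o1: d²=1 ≤ ρ²=11; F_rep = 19·(0,-1)/1² = (0.0000,-19.0000)
o2: d²=541 > ρ²=11 → inactive
F = F_att + ΣF_rep = (24.0000,-24.0000)
p' = p + 1/5·F = (-7.2000,-7.8000)

Fx=24.0000 Fy=-24.0000 x'=-7.2000 y'=-7.8000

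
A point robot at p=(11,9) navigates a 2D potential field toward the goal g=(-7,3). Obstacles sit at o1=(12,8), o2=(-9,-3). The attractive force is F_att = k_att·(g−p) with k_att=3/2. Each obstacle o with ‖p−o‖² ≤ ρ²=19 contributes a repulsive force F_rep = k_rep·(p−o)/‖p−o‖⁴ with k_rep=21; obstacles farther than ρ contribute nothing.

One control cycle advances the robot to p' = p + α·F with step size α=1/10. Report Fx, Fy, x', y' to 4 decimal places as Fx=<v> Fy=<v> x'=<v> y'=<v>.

Fx=-32.2500 Fy=-3.7500 x'=7.7750 y'=8.6250

F_att = 3/2·(g−p) = 3/2·(-18,-6) = (-27.0000,-9.0000)
o1: d²=2 ≤ ρ²=19; F_rep = 21·(-1,1)/2² = (-5.2500,5.2500)
o2: d²=544 > ρ²=19 → inactive
F = F_att + ΣF_rep = (-32.2500,-3.7500)
p' = p + 1/10·F = (7.7750,8.6250)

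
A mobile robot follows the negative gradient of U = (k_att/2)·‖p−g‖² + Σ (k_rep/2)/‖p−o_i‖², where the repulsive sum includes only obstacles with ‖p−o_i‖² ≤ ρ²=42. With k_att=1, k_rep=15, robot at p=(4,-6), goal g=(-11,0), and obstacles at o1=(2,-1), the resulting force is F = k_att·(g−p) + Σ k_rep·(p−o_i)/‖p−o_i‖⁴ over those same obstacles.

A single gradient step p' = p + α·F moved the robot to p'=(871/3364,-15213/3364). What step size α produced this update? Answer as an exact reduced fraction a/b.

α = 1/4

F_att = 1·(g−p) = 1·(-15,6) = (-15.0000,6.0000)
o1: d²=29 ≤ ρ²=42; F_rep = 15·(2,-5)/29² = (0.0357,-0.0892)
F = F_att + ΣF_rep = (-14.9643,5.9108)
Δp = p'−p = (-3.7411,1.4777); α = Δx/Fx = (-12585/3364) / (-12585/841) = 1/4
check: Δy/Fy = (4971/3364) / (4971/841) = 1/4 ✓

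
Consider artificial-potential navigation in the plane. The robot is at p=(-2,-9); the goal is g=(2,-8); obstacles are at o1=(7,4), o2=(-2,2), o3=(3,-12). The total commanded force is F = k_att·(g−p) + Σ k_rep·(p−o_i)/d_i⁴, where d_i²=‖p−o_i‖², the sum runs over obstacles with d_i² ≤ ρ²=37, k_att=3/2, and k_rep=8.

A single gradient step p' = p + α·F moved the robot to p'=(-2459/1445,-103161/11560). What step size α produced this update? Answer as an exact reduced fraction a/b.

F_att = 3/2·(g−p) = 3/2·(4,1) = (6.0000,1.5000)
o1: d²=250 > ρ²=37 → inactive
o2: d²=121 > ρ²=37 → inactive
o3: d²=34 ≤ ρ²=37; F_rep = 8·(-5,3)/34² = (-0.0346,0.0208)
F = F_att + ΣF_rep = (5.9654,1.5208)
Δp = p'−p = (0.2983,0.0760); α = Δx/Fx = (431/1445) / (1724/289) = 1/20
check: Δy/Fy = (879/11560) / (879/578) = 1/20 ✓

α = 1/20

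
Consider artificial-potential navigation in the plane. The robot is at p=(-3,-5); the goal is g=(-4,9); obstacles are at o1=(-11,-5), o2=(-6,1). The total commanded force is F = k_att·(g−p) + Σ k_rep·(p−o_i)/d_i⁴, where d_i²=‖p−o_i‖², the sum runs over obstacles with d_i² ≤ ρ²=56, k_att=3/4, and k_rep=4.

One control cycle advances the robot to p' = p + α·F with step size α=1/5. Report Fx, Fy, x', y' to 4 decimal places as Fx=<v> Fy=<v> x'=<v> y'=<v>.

Fx=-0.7441 Fy=10.4881 x'=-3.1488 y'=-2.9024

F_att = 3/4·(g−p) = 3/4·(-1,14) = (-0.7500,10.5000)
o1: d²=64 > ρ²=56 → inactive
o2: d²=45 ≤ ρ²=56; F_rep = 4·(3,-6)/45² = (0.0059,-0.0119)
F = F_att + ΣF_rep = (-0.7441,10.4881)
p' = p + 1/5·F = (-3.1488,-2.9024)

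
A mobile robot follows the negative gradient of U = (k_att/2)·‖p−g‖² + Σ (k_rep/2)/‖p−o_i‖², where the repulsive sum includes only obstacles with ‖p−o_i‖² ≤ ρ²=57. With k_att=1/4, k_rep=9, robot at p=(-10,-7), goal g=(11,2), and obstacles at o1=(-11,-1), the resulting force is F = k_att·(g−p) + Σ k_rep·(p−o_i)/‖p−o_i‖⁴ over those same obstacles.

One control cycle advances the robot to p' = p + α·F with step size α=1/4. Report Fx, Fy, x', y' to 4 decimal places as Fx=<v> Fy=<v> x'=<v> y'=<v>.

F_att = 1/4·(g−p) = 1/4·(21,9) = (5.2500,2.2500)
o1: d²=37 ≤ ρ²=57; F_rep = 9·(1,-6)/37² = (0.0066,-0.0394)
F = F_att + ΣF_rep = (5.2566,2.2106)
p' = p + 1/4·F = (-8.6859,-6.4474)

Fx=5.2566 Fy=2.2106 x'=-8.6859 y'=-6.4474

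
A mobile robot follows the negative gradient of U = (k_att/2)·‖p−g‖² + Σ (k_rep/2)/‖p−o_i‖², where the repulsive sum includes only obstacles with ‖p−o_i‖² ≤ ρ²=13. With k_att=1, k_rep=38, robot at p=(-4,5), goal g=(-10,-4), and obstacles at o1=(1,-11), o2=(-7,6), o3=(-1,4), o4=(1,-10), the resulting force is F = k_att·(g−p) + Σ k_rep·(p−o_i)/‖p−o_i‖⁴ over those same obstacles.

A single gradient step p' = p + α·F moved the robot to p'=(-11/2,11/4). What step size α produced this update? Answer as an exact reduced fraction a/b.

F_att = 1·(g−p) = 1·(-6,-9) = (-6.0000,-9.0000)
o1: d²=281 > ρ²=13 → inactive
o2: d²=10 ≤ ρ²=13; F_rep = 38·(3,-1)/10² = (1.1400,-0.3800)
o3: d²=10 ≤ ρ²=13; F_rep = 38·(-3,1)/10² = (-1.1400,0.3800)
o4: d²=250 > ρ²=13 → inactive
F = F_att + ΣF_rep = (-6.0000,-9.0000)
Δp = p'−p = (-1.5000,-2.2500); α = Δx/Fx = (-3/2) / (-6) = 1/4
check: Δy/Fy = (-9/4) / (-9) = 1/4 ✓

α = 1/4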